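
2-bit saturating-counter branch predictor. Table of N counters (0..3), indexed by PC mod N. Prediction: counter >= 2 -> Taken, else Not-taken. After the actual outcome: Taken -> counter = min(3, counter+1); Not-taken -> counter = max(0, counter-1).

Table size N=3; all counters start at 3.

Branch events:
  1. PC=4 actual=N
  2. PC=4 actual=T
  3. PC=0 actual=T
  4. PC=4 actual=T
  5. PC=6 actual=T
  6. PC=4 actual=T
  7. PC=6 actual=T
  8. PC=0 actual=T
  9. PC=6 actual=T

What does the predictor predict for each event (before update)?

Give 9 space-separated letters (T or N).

Ev 1: PC=4 idx=1 pred=T actual=N -> ctr[1]=2
Ev 2: PC=4 idx=1 pred=T actual=T -> ctr[1]=3
Ev 3: PC=0 idx=0 pred=T actual=T -> ctr[0]=3
Ev 4: PC=4 idx=1 pred=T actual=T -> ctr[1]=3
Ev 5: PC=6 idx=0 pred=T actual=T -> ctr[0]=3
Ev 6: PC=4 idx=1 pred=T actual=T -> ctr[1]=3
Ev 7: PC=6 idx=0 pred=T actual=T -> ctr[0]=3
Ev 8: PC=0 idx=0 pred=T actual=T -> ctr[0]=3
Ev 9: PC=6 idx=0 pred=T actual=T -> ctr[0]=3

Answer: T T T T T T T T T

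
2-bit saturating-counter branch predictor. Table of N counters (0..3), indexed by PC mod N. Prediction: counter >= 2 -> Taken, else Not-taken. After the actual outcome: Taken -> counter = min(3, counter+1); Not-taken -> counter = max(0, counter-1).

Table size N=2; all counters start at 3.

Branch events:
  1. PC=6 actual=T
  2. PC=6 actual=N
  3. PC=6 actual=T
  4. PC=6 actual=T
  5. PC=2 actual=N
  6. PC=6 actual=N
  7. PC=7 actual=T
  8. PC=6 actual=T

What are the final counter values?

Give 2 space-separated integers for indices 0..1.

Answer: 2 3

Derivation:
Ev 1: PC=6 idx=0 pred=T actual=T -> ctr[0]=3
Ev 2: PC=6 idx=0 pred=T actual=N -> ctr[0]=2
Ev 3: PC=6 idx=0 pred=T actual=T -> ctr[0]=3
Ev 4: PC=6 idx=0 pred=T actual=T -> ctr[0]=3
Ev 5: PC=2 idx=0 pred=T actual=N -> ctr[0]=2
Ev 6: PC=6 idx=0 pred=T actual=N -> ctr[0]=1
Ev 7: PC=7 idx=1 pred=T actual=T -> ctr[1]=3
Ev 8: PC=6 idx=0 pred=N actual=T -> ctr[0]=2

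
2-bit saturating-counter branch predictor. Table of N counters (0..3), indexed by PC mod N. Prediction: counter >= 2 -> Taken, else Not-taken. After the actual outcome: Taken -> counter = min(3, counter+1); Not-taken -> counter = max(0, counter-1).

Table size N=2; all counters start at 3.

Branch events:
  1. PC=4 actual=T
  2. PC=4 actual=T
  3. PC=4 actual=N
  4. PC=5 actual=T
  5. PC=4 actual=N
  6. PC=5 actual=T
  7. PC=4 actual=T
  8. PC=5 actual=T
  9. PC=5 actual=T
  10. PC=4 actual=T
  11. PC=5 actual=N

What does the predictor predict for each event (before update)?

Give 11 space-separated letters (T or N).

Ev 1: PC=4 idx=0 pred=T actual=T -> ctr[0]=3
Ev 2: PC=4 idx=0 pred=T actual=T -> ctr[0]=3
Ev 3: PC=4 idx=0 pred=T actual=N -> ctr[0]=2
Ev 4: PC=5 idx=1 pred=T actual=T -> ctr[1]=3
Ev 5: PC=4 idx=0 pred=T actual=N -> ctr[0]=1
Ev 6: PC=5 idx=1 pred=T actual=T -> ctr[1]=3
Ev 7: PC=4 idx=0 pred=N actual=T -> ctr[0]=2
Ev 8: PC=5 idx=1 pred=T actual=T -> ctr[1]=3
Ev 9: PC=5 idx=1 pred=T actual=T -> ctr[1]=3
Ev 10: PC=4 idx=0 pred=T actual=T -> ctr[0]=3
Ev 11: PC=5 idx=1 pred=T actual=N -> ctr[1]=2

Answer: T T T T T T N T T T T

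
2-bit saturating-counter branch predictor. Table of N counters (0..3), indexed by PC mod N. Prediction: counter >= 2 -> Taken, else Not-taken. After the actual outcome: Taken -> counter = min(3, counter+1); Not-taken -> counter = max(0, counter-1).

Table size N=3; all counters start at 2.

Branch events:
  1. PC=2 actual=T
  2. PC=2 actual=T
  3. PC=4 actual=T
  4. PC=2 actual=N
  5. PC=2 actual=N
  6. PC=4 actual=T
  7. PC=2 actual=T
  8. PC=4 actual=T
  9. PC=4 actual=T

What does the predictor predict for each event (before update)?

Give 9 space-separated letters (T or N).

Ev 1: PC=2 idx=2 pred=T actual=T -> ctr[2]=3
Ev 2: PC=2 idx=2 pred=T actual=T -> ctr[2]=3
Ev 3: PC=4 idx=1 pred=T actual=T -> ctr[1]=3
Ev 4: PC=2 idx=2 pred=T actual=N -> ctr[2]=2
Ev 5: PC=2 idx=2 pred=T actual=N -> ctr[2]=1
Ev 6: PC=4 idx=1 pred=T actual=T -> ctr[1]=3
Ev 7: PC=2 idx=2 pred=N actual=T -> ctr[2]=2
Ev 8: PC=4 idx=1 pred=T actual=T -> ctr[1]=3
Ev 9: PC=4 idx=1 pred=T actual=T -> ctr[1]=3

Answer: T T T T T T N T T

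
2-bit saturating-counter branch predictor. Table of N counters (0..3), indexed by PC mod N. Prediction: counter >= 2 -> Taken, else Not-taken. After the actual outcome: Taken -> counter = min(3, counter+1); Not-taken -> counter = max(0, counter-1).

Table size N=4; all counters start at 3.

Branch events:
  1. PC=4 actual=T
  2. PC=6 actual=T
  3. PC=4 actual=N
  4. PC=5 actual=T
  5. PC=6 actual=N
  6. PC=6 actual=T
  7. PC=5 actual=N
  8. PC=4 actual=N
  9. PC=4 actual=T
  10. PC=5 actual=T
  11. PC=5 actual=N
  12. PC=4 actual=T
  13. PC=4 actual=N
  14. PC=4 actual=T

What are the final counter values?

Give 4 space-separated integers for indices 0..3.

Answer: 3 2 3 3

Derivation:
Ev 1: PC=4 idx=0 pred=T actual=T -> ctr[0]=3
Ev 2: PC=6 idx=2 pred=T actual=T -> ctr[2]=3
Ev 3: PC=4 idx=0 pred=T actual=N -> ctr[0]=2
Ev 4: PC=5 idx=1 pred=T actual=T -> ctr[1]=3
Ev 5: PC=6 idx=2 pred=T actual=N -> ctr[2]=2
Ev 6: PC=6 idx=2 pred=T actual=T -> ctr[2]=3
Ev 7: PC=5 idx=1 pred=T actual=N -> ctr[1]=2
Ev 8: PC=4 idx=0 pred=T actual=N -> ctr[0]=1
Ev 9: PC=4 idx=0 pred=N actual=T -> ctr[0]=2
Ev 10: PC=5 idx=1 pred=T actual=T -> ctr[1]=3
Ev 11: PC=5 idx=1 pred=T actual=N -> ctr[1]=2
Ev 12: PC=4 idx=0 pred=T actual=T -> ctr[0]=3
Ev 13: PC=4 idx=0 pred=T actual=N -> ctr[0]=2
Ev 14: PC=4 idx=0 pred=T actual=T -> ctr[0]=3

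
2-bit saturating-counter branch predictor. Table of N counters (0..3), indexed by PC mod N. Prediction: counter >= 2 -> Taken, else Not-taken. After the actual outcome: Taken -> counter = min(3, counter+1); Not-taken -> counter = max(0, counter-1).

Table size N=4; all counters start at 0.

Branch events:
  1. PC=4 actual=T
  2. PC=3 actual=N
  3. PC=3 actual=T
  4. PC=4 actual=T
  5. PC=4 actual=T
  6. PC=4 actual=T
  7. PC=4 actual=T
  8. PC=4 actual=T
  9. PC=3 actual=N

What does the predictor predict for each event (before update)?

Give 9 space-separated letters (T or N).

Ev 1: PC=4 idx=0 pred=N actual=T -> ctr[0]=1
Ev 2: PC=3 idx=3 pred=N actual=N -> ctr[3]=0
Ev 3: PC=3 idx=3 pred=N actual=T -> ctr[3]=1
Ev 4: PC=4 idx=0 pred=N actual=T -> ctr[0]=2
Ev 5: PC=4 idx=0 pred=T actual=T -> ctr[0]=3
Ev 6: PC=4 idx=0 pred=T actual=T -> ctr[0]=3
Ev 7: PC=4 idx=0 pred=T actual=T -> ctr[0]=3
Ev 8: PC=4 idx=0 pred=T actual=T -> ctr[0]=3
Ev 9: PC=3 idx=3 pred=N actual=N -> ctr[3]=0

Answer: N N N N T T T T N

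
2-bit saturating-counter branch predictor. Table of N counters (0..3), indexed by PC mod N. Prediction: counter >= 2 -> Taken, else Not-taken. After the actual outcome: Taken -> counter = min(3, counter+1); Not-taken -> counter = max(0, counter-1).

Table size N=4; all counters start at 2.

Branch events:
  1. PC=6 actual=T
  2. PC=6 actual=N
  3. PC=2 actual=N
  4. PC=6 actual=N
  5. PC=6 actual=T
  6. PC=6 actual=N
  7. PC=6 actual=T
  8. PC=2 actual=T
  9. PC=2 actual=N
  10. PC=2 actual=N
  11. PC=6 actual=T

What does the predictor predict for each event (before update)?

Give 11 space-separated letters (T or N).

Answer: T T T N N N N N T N N

Derivation:
Ev 1: PC=6 idx=2 pred=T actual=T -> ctr[2]=3
Ev 2: PC=6 idx=2 pred=T actual=N -> ctr[2]=2
Ev 3: PC=2 idx=2 pred=T actual=N -> ctr[2]=1
Ev 4: PC=6 idx=2 pred=N actual=N -> ctr[2]=0
Ev 5: PC=6 idx=2 pred=N actual=T -> ctr[2]=1
Ev 6: PC=6 idx=2 pred=N actual=N -> ctr[2]=0
Ev 7: PC=6 idx=2 pred=N actual=T -> ctr[2]=1
Ev 8: PC=2 idx=2 pred=N actual=T -> ctr[2]=2
Ev 9: PC=2 idx=2 pred=T actual=N -> ctr[2]=1
Ev 10: PC=2 idx=2 pred=N actual=N -> ctr[2]=0
Ev 11: PC=6 idx=2 pred=N actual=T -> ctr[2]=1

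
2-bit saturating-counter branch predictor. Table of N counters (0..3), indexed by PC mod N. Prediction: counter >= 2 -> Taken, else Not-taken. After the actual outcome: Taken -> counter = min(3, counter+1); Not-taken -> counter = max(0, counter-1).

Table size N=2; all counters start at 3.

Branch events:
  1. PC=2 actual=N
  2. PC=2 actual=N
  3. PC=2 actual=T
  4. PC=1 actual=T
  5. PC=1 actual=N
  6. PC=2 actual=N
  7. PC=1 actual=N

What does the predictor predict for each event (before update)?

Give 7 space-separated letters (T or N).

Ev 1: PC=2 idx=0 pred=T actual=N -> ctr[0]=2
Ev 2: PC=2 idx=0 pred=T actual=N -> ctr[0]=1
Ev 3: PC=2 idx=0 pred=N actual=T -> ctr[0]=2
Ev 4: PC=1 idx=1 pred=T actual=T -> ctr[1]=3
Ev 5: PC=1 idx=1 pred=T actual=N -> ctr[1]=2
Ev 6: PC=2 idx=0 pred=T actual=N -> ctr[0]=1
Ev 7: PC=1 idx=1 pred=T actual=N -> ctr[1]=1

Answer: T T N T T T T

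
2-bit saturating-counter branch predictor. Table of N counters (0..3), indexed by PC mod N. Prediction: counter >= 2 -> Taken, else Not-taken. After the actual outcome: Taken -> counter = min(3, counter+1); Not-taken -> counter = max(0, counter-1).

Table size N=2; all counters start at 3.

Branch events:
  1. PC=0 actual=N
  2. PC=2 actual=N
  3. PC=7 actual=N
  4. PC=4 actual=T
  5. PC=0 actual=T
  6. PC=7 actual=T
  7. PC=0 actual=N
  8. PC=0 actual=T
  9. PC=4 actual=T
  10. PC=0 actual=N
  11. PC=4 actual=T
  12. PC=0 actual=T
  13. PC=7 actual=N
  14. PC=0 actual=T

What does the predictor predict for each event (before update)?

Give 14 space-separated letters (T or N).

Answer: T T T N T T T T T T T T T T

Derivation:
Ev 1: PC=0 idx=0 pred=T actual=N -> ctr[0]=2
Ev 2: PC=2 idx=0 pred=T actual=N -> ctr[0]=1
Ev 3: PC=7 idx=1 pred=T actual=N -> ctr[1]=2
Ev 4: PC=4 idx=0 pred=N actual=T -> ctr[0]=2
Ev 5: PC=0 idx=0 pred=T actual=T -> ctr[0]=3
Ev 6: PC=7 idx=1 pred=T actual=T -> ctr[1]=3
Ev 7: PC=0 idx=0 pred=T actual=N -> ctr[0]=2
Ev 8: PC=0 idx=0 pred=T actual=T -> ctr[0]=3
Ev 9: PC=4 idx=0 pred=T actual=T -> ctr[0]=3
Ev 10: PC=0 idx=0 pred=T actual=N -> ctr[0]=2
Ev 11: PC=4 idx=0 pred=T actual=T -> ctr[0]=3
Ev 12: PC=0 idx=0 pred=T actual=T -> ctr[0]=3
Ev 13: PC=7 idx=1 pred=T actual=N -> ctr[1]=2
Ev 14: PC=0 idx=0 pred=T actual=T -> ctr[0]=3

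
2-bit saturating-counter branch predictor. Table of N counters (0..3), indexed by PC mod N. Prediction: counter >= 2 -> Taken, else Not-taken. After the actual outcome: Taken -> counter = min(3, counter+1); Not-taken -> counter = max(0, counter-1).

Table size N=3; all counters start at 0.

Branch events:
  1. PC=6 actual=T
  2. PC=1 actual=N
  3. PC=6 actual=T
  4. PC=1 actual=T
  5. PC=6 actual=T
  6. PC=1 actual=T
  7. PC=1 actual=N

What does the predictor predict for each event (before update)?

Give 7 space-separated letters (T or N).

Answer: N N N N T N T

Derivation:
Ev 1: PC=6 idx=0 pred=N actual=T -> ctr[0]=1
Ev 2: PC=1 idx=1 pred=N actual=N -> ctr[1]=0
Ev 3: PC=6 idx=0 pred=N actual=T -> ctr[0]=2
Ev 4: PC=1 idx=1 pred=N actual=T -> ctr[1]=1
Ev 5: PC=6 idx=0 pred=T actual=T -> ctr[0]=3
Ev 6: PC=1 idx=1 pred=N actual=T -> ctr[1]=2
Ev 7: PC=1 idx=1 pred=T actual=N -> ctr[1]=1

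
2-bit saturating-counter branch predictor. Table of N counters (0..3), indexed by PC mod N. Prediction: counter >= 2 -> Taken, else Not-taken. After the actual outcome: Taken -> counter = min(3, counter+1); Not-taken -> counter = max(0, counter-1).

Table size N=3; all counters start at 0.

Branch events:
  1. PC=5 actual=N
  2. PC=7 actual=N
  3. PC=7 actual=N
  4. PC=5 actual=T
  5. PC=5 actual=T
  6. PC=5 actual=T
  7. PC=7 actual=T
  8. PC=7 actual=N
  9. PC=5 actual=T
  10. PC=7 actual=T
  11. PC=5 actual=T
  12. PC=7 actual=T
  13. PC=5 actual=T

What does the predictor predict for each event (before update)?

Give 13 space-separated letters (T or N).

Answer: N N N N N T N N T N T N T

Derivation:
Ev 1: PC=5 idx=2 pred=N actual=N -> ctr[2]=0
Ev 2: PC=7 idx=1 pred=N actual=N -> ctr[1]=0
Ev 3: PC=7 idx=1 pred=N actual=N -> ctr[1]=0
Ev 4: PC=5 idx=2 pred=N actual=T -> ctr[2]=1
Ev 5: PC=5 idx=2 pred=N actual=T -> ctr[2]=2
Ev 6: PC=5 idx=2 pred=T actual=T -> ctr[2]=3
Ev 7: PC=7 idx=1 pred=N actual=T -> ctr[1]=1
Ev 8: PC=7 idx=1 pred=N actual=N -> ctr[1]=0
Ev 9: PC=5 idx=2 pred=T actual=T -> ctr[2]=3
Ev 10: PC=7 idx=1 pred=N actual=T -> ctr[1]=1
Ev 11: PC=5 idx=2 pred=T actual=T -> ctr[2]=3
Ev 12: PC=7 idx=1 pred=N actual=T -> ctr[1]=2
Ev 13: PC=5 idx=2 pred=T actual=T -> ctr[2]=3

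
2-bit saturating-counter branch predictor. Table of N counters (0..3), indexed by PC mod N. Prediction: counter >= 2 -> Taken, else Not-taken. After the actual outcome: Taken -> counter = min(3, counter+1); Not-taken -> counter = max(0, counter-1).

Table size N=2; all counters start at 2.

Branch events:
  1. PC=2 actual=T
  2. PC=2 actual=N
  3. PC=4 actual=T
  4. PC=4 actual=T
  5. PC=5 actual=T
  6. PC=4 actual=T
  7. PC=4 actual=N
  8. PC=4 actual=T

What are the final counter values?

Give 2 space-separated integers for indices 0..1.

Ev 1: PC=2 idx=0 pred=T actual=T -> ctr[0]=3
Ev 2: PC=2 idx=0 pred=T actual=N -> ctr[0]=2
Ev 3: PC=4 idx=0 pred=T actual=T -> ctr[0]=3
Ev 4: PC=4 idx=0 pred=T actual=T -> ctr[0]=3
Ev 5: PC=5 idx=1 pred=T actual=T -> ctr[1]=3
Ev 6: PC=4 idx=0 pred=T actual=T -> ctr[0]=3
Ev 7: PC=4 idx=0 pred=T actual=N -> ctr[0]=2
Ev 8: PC=4 idx=0 pred=T actual=T -> ctr[0]=3

Answer: 3 3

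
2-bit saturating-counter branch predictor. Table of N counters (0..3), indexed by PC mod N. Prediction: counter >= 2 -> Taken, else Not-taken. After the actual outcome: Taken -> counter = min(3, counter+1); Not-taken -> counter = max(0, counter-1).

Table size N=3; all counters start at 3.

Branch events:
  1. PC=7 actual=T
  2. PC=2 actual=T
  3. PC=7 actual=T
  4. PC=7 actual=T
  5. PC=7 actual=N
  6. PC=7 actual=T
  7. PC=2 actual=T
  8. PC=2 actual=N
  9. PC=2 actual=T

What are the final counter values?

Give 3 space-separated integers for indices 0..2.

Ev 1: PC=7 idx=1 pred=T actual=T -> ctr[1]=3
Ev 2: PC=2 idx=2 pred=T actual=T -> ctr[2]=3
Ev 3: PC=7 idx=1 pred=T actual=T -> ctr[1]=3
Ev 4: PC=7 idx=1 pred=T actual=T -> ctr[1]=3
Ev 5: PC=7 idx=1 pred=T actual=N -> ctr[1]=2
Ev 6: PC=7 idx=1 pred=T actual=T -> ctr[1]=3
Ev 7: PC=2 idx=2 pred=T actual=T -> ctr[2]=3
Ev 8: PC=2 idx=2 pred=T actual=N -> ctr[2]=2
Ev 9: PC=2 idx=2 pred=T actual=T -> ctr[2]=3

Answer: 3 3 3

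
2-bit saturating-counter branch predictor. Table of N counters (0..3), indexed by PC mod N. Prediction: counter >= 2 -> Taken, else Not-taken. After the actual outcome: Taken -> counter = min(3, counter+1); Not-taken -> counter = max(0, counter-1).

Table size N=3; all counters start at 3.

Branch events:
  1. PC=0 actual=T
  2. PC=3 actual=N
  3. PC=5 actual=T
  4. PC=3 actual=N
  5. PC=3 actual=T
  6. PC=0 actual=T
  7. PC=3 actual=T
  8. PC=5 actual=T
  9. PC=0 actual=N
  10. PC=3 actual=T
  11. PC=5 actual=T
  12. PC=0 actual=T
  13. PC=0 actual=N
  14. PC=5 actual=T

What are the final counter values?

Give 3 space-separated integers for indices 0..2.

Answer: 2 3 3

Derivation:
Ev 1: PC=0 idx=0 pred=T actual=T -> ctr[0]=3
Ev 2: PC=3 idx=0 pred=T actual=N -> ctr[0]=2
Ev 3: PC=5 idx=2 pred=T actual=T -> ctr[2]=3
Ev 4: PC=3 idx=0 pred=T actual=N -> ctr[0]=1
Ev 5: PC=3 idx=0 pred=N actual=T -> ctr[0]=2
Ev 6: PC=0 idx=0 pred=T actual=T -> ctr[0]=3
Ev 7: PC=3 idx=0 pred=T actual=T -> ctr[0]=3
Ev 8: PC=5 idx=2 pred=T actual=T -> ctr[2]=3
Ev 9: PC=0 idx=0 pred=T actual=N -> ctr[0]=2
Ev 10: PC=3 idx=0 pred=T actual=T -> ctr[0]=3
Ev 11: PC=5 idx=2 pred=T actual=T -> ctr[2]=3
Ev 12: PC=0 idx=0 pred=T actual=T -> ctr[0]=3
Ev 13: PC=0 idx=0 pred=T actual=N -> ctr[0]=2
Ev 14: PC=5 idx=2 pred=T actual=T -> ctr[2]=3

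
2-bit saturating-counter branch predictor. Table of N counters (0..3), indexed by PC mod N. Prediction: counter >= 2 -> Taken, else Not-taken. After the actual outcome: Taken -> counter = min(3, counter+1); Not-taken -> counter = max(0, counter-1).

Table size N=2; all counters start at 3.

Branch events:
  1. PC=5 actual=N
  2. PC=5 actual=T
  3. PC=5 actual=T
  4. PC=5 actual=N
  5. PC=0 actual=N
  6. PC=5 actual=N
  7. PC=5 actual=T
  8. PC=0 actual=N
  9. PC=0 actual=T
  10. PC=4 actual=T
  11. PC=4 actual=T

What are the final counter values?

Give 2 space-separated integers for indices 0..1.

Ev 1: PC=5 idx=1 pred=T actual=N -> ctr[1]=2
Ev 2: PC=5 idx=1 pred=T actual=T -> ctr[1]=3
Ev 3: PC=5 idx=1 pred=T actual=T -> ctr[1]=3
Ev 4: PC=5 idx=1 pred=T actual=N -> ctr[1]=2
Ev 5: PC=0 idx=0 pred=T actual=N -> ctr[0]=2
Ev 6: PC=5 idx=1 pred=T actual=N -> ctr[1]=1
Ev 7: PC=5 idx=1 pred=N actual=T -> ctr[1]=2
Ev 8: PC=0 idx=0 pred=T actual=N -> ctr[0]=1
Ev 9: PC=0 idx=0 pred=N actual=T -> ctr[0]=2
Ev 10: PC=4 idx=0 pred=T actual=T -> ctr[0]=3
Ev 11: PC=4 idx=0 pred=T actual=T -> ctr[0]=3

Answer: 3 2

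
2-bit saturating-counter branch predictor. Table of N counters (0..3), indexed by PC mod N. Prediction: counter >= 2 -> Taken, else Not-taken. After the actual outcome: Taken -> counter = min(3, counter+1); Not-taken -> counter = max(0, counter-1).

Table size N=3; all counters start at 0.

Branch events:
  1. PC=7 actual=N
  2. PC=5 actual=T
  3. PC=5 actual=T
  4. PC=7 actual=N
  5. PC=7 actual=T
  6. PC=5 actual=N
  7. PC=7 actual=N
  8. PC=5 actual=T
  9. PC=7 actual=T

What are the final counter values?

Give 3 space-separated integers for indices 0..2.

Ev 1: PC=7 idx=1 pred=N actual=N -> ctr[1]=0
Ev 2: PC=5 idx=2 pred=N actual=T -> ctr[2]=1
Ev 3: PC=5 idx=2 pred=N actual=T -> ctr[2]=2
Ev 4: PC=7 idx=1 pred=N actual=N -> ctr[1]=0
Ev 5: PC=7 idx=1 pred=N actual=T -> ctr[1]=1
Ev 6: PC=5 idx=2 pred=T actual=N -> ctr[2]=1
Ev 7: PC=7 idx=1 pred=N actual=N -> ctr[1]=0
Ev 8: PC=5 idx=2 pred=N actual=T -> ctr[2]=2
Ev 9: PC=7 idx=1 pred=N actual=T -> ctr[1]=1

Answer: 0 1 2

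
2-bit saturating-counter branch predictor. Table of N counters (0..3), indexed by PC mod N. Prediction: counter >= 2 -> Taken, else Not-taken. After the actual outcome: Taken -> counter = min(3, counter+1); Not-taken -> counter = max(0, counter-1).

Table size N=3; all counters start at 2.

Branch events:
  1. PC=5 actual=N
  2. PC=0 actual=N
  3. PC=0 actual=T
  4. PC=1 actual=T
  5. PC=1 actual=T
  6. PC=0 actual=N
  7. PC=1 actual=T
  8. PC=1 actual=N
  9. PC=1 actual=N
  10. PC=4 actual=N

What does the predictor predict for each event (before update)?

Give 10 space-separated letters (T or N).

Ev 1: PC=5 idx=2 pred=T actual=N -> ctr[2]=1
Ev 2: PC=0 idx=0 pred=T actual=N -> ctr[0]=1
Ev 3: PC=0 idx=0 pred=N actual=T -> ctr[0]=2
Ev 4: PC=1 idx=1 pred=T actual=T -> ctr[1]=3
Ev 5: PC=1 idx=1 pred=T actual=T -> ctr[1]=3
Ev 6: PC=0 idx=0 pred=T actual=N -> ctr[0]=1
Ev 7: PC=1 idx=1 pred=T actual=T -> ctr[1]=3
Ev 8: PC=1 idx=1 pred=T actual=N -> ctr[1]=2
Ev 9: PC=1 idx=1 pred=T actual=N -> ctr[1]=1
Ev 10: PC=4 idx=1 pred=N actual=N -> ctr[1]=0

Answer: T T N T T T T T T N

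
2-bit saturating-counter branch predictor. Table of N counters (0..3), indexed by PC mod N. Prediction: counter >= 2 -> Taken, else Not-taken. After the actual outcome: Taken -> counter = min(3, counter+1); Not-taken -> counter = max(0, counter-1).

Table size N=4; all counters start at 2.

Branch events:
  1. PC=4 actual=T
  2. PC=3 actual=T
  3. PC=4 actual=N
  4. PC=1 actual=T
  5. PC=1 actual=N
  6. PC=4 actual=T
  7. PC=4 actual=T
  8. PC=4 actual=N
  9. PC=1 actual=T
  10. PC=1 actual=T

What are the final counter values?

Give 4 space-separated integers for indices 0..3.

Ev 1: PC=4 idx=0 pred=T actual=T -> ctr[0]=3
Ev 2: PC=3 idx=3 pred=T actual=T -> ctr[3]=3
Ev 3: PC=4 idx=0 pred=T actual=N -> ctr[0]=2
Ev 4: PC=1 idx=1 pred=T actual=T -> ctr[1]=3
Ev 5: PC=1 idx=1 pred=T actual=N -> ctr[1]=2
Ev 6: PC=4 idx=0 pred=T actual=T -> ctr[0]=3
Ev 7: PC=4 idx=0 pred=T actual=T -> ctr[0]=3
Ev 8: PC=4 idx=0 pred=T actual=N -> ctr[0]=2
Ev 9: PC=1 idx=1 pred=T actual=T -> ctr[1]=3
Ev 10: PC=1 idx=1 pred=T actual=T -> ctr[1]=3

Answer: 2 3 2 3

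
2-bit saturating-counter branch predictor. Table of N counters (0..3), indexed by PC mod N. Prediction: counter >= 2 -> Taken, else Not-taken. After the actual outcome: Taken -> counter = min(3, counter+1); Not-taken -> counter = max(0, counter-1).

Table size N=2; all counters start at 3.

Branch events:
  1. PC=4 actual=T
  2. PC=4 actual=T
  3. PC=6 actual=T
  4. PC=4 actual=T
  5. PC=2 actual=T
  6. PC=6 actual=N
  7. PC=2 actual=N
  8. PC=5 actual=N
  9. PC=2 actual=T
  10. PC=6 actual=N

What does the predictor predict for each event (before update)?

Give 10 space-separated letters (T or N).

Answer: T T T T T T T T N T

Derivation:
Ev 1: PC=4 idx=0 pred=T actual=T -> ctr[0]=3
Ev 2: PC=4 idx=0 pred=T actual=T -> ctr[0]=3
Ev 3: PC=6 idx=0 pred=T actual=T -> ctr[0]=3
Ev 4: PC=4 idx=0 pred=T actual=T -> ctr[0]=3
Ev 5: PC=2 idx=0 pred=T actual=T -> ctr[0]=3
Ev 6: PC=6 idx=0 pred=T actual=N -> ctr[0]=2
Ev 7: PC=2 idx=0 pred=T actual=N -> ctr[0]=1
Ev 8: PC=5 idx=1 pred=T actual=N -> ctr[1]=2
Ev 9: PC=2 idx=0 pred=N actual=T -> ctr[0]=2
Ev 10: PC=6 idx=0 pred=T actual=N -> ctr[0]=1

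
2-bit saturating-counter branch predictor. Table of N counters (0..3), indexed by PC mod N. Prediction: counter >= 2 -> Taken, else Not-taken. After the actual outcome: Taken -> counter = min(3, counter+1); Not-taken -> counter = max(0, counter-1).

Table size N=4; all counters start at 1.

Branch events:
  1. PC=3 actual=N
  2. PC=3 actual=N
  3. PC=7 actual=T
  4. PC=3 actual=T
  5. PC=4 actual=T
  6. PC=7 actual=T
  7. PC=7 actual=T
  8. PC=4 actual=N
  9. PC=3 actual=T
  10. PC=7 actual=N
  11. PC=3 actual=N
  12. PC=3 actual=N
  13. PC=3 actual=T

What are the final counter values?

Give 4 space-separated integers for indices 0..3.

Answer: 1 1 1 1

Derivation:
Ev 1: PC=3 idx=3 pred=N actual=N -> ctr[3]=0
Ev 2: PC=3 idx=3 pred=N actual=N -> ctr[3]=0
Ev 3: PC=7 idx=3 pred=N actual=T -> ctr[3]=1
Ev 4: PC=3 idx=3 pred=N actual=T -> ctr[3]=2
Ev 5: PC=4 idx=0 pred=N actual=T -> ctr[0]=2
Ev 6: PC=7 idx=3 pred=T actual=T -> ctr[3]=3
Ev 7: PC=7 idx=3 pred=T actual=T -> ctr[3]=3
Ev 8: PC=4 idx=0 pred=T actual=N -> ctr[0]=1
Ev 9: PC=3 idx=3 pred=T actual=T -> ctr[3]=3
Ev 10: PC=7 idx=3 pred=T actual=N -> ctr[3]=2
Ev 11: PC=3 idx=3 pred=T actual=N -> ctr[3]=1
Ev 12: PC=3 idx=3 pred=N actual=N -> ctr[3]=0
Ev 13: PC=3 idx=3 pred=N actual=T -> ctr[3]=1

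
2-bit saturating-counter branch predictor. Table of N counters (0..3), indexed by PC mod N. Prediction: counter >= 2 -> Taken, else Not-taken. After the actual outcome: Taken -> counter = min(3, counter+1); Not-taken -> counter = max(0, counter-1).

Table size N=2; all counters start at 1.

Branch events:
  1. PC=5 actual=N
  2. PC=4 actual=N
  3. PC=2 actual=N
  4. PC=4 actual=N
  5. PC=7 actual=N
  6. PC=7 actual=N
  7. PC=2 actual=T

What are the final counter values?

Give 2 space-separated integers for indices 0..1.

Ev 1: PC=5 idx=1 pred=N actual=N -> ctr[1]=0
Ev 2: PC=4 idx=0 pred=N actual=N -> ctr[0]=0
Ev 3: PC=2 idx=0 pred=N actual=N -> ctr[0]=0
Ev 4: PC=4 idx=0 pred=N actual=N -> ctr[0]=0
Ev 5: PC=7 idx=1 pred=N actual=N -> ctr[1]=0
Ev 6: PC=7 idx=1 pred=N actual=N -> ctr[1]=0
Ev 7: PC=2 idx=0 pred=N actual=T -> ctr[0]=1

Answer: 1 0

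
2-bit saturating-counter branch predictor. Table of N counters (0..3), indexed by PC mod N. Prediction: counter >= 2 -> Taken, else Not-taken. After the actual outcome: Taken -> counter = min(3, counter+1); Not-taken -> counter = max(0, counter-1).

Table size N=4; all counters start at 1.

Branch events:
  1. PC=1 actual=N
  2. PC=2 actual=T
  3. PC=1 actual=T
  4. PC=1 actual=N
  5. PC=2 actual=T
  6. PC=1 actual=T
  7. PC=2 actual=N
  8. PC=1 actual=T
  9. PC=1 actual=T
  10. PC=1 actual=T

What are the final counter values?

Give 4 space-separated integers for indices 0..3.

Ev 1: PC=1 idx=1 pred=N actual=N -> ctr[1]=0
Ev 2: PC=2 idx=2 pred=N actual=T -> ctr[2]=2
Ev 3: PC=1 idx=1 pred=N actual=T -> ctr[1]=1
Ev 4: PC=1 idx=1 pred=N actual=N -> ctr[1]=0
Ev 5: PC=2 idx=2 pred=T actual=T -> ctr[2]=3
Ev 6: PC=1 idx=1 pred=N actual=T -> ctr[1]=1
Ev 7: PC=2 idx=2 pred=T actual=N -> ctr[2]=2
Ev 8: PC=1 idx=1 pred=N actual=T -> ctr[1]=2
Ev 9: PC=1 idx=1 pred=T actual=T -> ctr[1]=3
Ev 10: PC=1 idx=1 pred=T actual=T -> ctr[1]=3

Answer: 1 3 2 1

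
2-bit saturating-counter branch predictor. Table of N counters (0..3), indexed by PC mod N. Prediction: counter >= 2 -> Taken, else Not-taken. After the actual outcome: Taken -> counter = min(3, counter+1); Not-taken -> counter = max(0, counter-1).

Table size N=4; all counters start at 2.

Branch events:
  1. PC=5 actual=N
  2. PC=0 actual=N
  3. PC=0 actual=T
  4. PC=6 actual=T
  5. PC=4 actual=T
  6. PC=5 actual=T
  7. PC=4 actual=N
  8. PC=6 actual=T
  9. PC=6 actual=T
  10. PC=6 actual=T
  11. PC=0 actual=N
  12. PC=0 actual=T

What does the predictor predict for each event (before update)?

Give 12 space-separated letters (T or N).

Answer: T T N T T N T T T T T N

Derivation:
Ev 1: PC=5 idx=1 pred=T actual=N -> ctr[1]=1
Ev 2: PC=0 idx=0 pred=T actual=N -> ctr[0]=1
Ev 3: PC=0 idx=0 pred=N actual=T -> ctr[0]=2
Ev 4: PC=6 idx=2 pred=T actual=T -> ctr[2]=3
Ev 5: PC=4 idx=0 pred=T actual=T -> ctr[0]=3
Ev 6: PC=5 idx=1 pred=N actual=T -> ctr[1]=2
Ev 7: PC=4 idx=0 pred=T actual=N -> ctr[0]=2
Ev 8: PC=6 idx=2 pred=T actual=T -> ctr[2]=3
Ev 9: PC=6 idx=2 pred=T actual=T -> ctr[2]=3
Ev 10: PC=6 idx=2 pred=T actual=T -> ctr[2]=3
Ev 11: PC=0 idx=0 pred=T actual=N -> ctr[0]=1
Ev 12: PC=0 idx=0 pred=N actual=T -> ctr[0]=2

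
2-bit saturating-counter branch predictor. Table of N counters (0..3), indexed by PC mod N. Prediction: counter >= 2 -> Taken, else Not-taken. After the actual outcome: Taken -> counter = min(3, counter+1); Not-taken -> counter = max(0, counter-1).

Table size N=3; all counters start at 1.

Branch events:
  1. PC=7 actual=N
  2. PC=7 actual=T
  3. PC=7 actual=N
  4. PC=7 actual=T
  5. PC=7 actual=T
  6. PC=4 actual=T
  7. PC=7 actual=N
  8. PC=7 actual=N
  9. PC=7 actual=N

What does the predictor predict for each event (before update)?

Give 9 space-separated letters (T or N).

Ev 1: PC=7 idx=1 pred=N actual=N -> ctr[1]=0
Ev 2: PC=7 idx=1 pred=N actual=T -> ctr[1]=1
Ev 3: PC=7 idx=1 pred=N actual=N -> ctr[1]=0
Ev 4: PC=7 idx=1 pred=N actual=T -> ctr[1]=1
Ev 5: PC=7 idx=1 pred=N actual=T -> ctr[1]=2
Ev 6: PC=4 idx=1 pred=T actual=T -> ctr[1]=3
Ev 7: PC=7 idx=1 pred=T actual=N -> ctr[1]=2
Ev 8: PC=7 idx=1 pred=T actual=N -> ctr[1]=1
Ev 9: PC=7 idx=1 pred=N actual=N -> ctr[1]=0

Answer: N N N N N T T T N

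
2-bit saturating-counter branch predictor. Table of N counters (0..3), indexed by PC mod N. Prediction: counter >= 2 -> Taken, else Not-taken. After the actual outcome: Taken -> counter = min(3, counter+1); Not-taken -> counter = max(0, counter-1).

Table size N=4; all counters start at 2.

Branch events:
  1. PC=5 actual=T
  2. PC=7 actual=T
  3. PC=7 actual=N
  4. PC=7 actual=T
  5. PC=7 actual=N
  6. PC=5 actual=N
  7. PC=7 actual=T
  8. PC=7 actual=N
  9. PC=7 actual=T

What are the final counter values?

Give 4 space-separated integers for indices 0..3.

Answer: 2 2 2 3

Derivation:
Ev 1: PC=5 idx=1 pred=T actual=T -> ctr[1]=3
Ev 2: PC=7 idx=3 pred=T actual=T -> ctr[3]=3
Ev 3: PC=7 idx=3 pred=T actual=N -> ctr[3]=2
Ev 4: PC=7 idx=3 pred=T actual=T -> ctr[3]=3
Ev 5: PC=7 idx=3 pred=T actual=N -> ctr[3]=2
Ev 6: PC=5 idx=1 pred=T actual=N -> ctr[1]=2
Ev 7: PC=7 idx=3 pred=T actual=T -> ctr[3]=3
Ev 8: PC=7 idx=3 pred=T actual=N -> ctr[3]=2
Ev 9: PC=7 idx=3 pred=T actual=T -> ctr[3]=3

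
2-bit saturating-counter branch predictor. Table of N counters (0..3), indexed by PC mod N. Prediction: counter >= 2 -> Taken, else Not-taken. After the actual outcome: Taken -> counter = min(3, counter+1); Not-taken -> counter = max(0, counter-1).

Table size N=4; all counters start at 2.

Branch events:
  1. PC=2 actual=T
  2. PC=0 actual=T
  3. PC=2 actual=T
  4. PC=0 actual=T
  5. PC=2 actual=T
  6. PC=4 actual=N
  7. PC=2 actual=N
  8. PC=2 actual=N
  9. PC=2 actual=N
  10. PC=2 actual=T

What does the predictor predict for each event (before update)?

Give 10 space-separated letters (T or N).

Answer: T T T T T T T T N N

Derivation:
Ev 1: PC=2 idx=2 pred=T actual=T -> ctr[2]=3
Ev 2: PC=0 idx=0 pred=T actual=T -> ctr[0]=3
Ev 3: PC=2 idx=2 pred=T actual=T -> ctr[2]=3
Ev 4: PC=0 idx=0 pred=T actual=T -> ctr[0]=3
Ev 5: PC=2 idx=2 pred=T actual=T -> ctr[2]=3
Ev 6: PC=4 idx=0 pred=T actual=N -> ctr[0]=2
Ev 7: PC=2 idx=2 pred=T actual=N -> ctr[2]=2
Ev 8: PC=2 idx=2 pred=T actual=N -> ctr[2]=1
Ev 9: PC=2 idx=2 pred=N actual=N -> ctr[2]=0
Ev 10: PC=2 idx=2 pred=N actual=T -> ctr[2]=1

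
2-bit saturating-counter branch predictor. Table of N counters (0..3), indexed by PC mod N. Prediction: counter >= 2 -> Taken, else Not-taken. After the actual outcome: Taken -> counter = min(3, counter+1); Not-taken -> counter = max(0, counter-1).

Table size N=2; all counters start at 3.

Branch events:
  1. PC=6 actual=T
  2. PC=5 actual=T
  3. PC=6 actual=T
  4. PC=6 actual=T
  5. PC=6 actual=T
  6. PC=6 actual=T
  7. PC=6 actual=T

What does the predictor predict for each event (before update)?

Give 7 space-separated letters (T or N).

Answer: T T T T T T T

Derivation:
Ev 1: PC=6 idx=0 pred=T actual=T -> ctr[0]=3
Ev 2: PC=5 idx=1 pred=T actual=T -> ctr[1]=3
Ev 3: PC=6 idx=0 pred=T actual=T -> ctr[0]=3
Ev 4: PC=6 idx=0 pred=T actual=T -> ctr[0]=3
Ev 5: PC=6 idx=0 pred=T actual=T -> ctr[0]=3
Ev 6: PC=6 idx=0 pred=T actual=T -> ctr[0]=3
Ev 7: PC=6 idx=0 pred=T actual=T -> ctr[0]=3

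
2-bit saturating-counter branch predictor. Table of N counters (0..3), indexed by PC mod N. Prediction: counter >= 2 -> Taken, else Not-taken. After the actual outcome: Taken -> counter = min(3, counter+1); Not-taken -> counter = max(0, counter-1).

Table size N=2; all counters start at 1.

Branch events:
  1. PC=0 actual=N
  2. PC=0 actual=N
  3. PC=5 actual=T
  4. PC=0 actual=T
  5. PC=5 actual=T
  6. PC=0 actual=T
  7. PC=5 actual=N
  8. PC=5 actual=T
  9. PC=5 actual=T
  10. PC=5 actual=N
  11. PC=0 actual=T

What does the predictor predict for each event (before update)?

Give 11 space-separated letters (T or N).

Answer: N N N N T N T T T T T

Derivation:
Ev 1: PC=0 idx=0 pred=N actual=N -> ctr[0]=0
Ev 2: PC=0 idx=0 pred=N actual=N -> ctr[0]=0
Ev 3: PC=5 idx=1 pred=N actual=T -> ctr[1]=2
Ev 4: PC=0 idx=0 pred=N actual=T -> ctr[0]=1
Ev 5: PC=5 idx=1 pred=T actual=T -> ctr[1]=3
Ev 6: PC=0 idx=0 pred=N actual=T -> ctr[0]=2
Ev 7: PC=5 idx=1 pred=T actual=N -> ctr[1]=2
Ev 8: PC=5 idx=1 pred=T actual=T -> ctr[1]=3
Ev 9: PC=5 idx=1 pred=T actual=T -> ctr[1]=3
Ev 10: PC=5 idx=1 pred=T actual=N -> ctr[1]=2
Ev 11: PC=0 idx=0 pred=T actual=T -> ctr[0]=3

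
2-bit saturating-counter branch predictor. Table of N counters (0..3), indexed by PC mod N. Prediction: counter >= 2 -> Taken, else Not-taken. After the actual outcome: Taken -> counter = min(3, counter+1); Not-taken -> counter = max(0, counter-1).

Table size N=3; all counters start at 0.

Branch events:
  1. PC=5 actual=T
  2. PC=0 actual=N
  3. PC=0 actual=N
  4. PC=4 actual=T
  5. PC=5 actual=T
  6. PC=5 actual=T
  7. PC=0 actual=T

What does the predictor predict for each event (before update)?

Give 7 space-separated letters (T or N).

Ev 1: PC=5 idx=2 pred=N actual=T -> ctr[2]=1
Ev 2: PC=0 idx=0 pred=N actual=N -> ctr[0]=0
Ev 3: PC=0 idx=0 pred=N actual=N -> ctr[0]=0
Ev 4: PC=4 idx=1 pred=N actual=T -> ctr[1]=1
Ev 5: PC=5 idx=2 pred=N actual=T -> ctr[2]=2
Ev 6: PC=5 idx=2 pred=T actual=T -> ctr[2]=3
Ev 7: PC=0 idx=0 pred=N actual=T -> ctr[0]=1

Answer: N N N N N T N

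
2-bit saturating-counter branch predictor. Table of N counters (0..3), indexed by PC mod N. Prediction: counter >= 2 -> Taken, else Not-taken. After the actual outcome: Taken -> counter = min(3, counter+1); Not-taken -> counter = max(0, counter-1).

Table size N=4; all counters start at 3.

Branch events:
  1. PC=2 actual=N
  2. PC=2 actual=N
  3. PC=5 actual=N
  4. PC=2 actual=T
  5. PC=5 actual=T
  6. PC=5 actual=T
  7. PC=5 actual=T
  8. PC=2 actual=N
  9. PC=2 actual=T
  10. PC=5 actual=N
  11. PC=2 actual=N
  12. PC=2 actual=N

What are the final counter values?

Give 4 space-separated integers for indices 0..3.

Ev 1: PC=2 idx=2 pred=T actual=N -> ctr[2]=2
Ev 2: PC=2 idx=2 pred=T actual=N -> ctr[2]=1
Ev 3: PC=5 idx=1 pred=T actual=N -> ctr[1]=2
Ev 4: PC=2 idx=2 pred=N actual=T -> ctr[2]=2
Ev 5: PC=5 idx=1 pred=T actual=T -> ctr[1]=3
Ev 6: PC=5 idx=1 pred=T actual=T -> ctr[1]=3
Ev 7: PC=5 idx=1 pred=T actual=T -> ctr[1]=3
Ev 8: PC=2 idx=2 pred=T actual=N -> ctr[2]=1
Ev 9: PC=2 idx=2 pred=N actual=T -> ctr[2]=2
Ev 10: PC=5 idx=1 pred=T actual=N -> ctr[1]=2
Ev 11: PC=2 idx=2 pred=T actual=N -> ctr[2]=1
Ev 12: PC=2 idx=2 pred=N actual=N -> ctr[2]=0

Answer: 3 2 0 3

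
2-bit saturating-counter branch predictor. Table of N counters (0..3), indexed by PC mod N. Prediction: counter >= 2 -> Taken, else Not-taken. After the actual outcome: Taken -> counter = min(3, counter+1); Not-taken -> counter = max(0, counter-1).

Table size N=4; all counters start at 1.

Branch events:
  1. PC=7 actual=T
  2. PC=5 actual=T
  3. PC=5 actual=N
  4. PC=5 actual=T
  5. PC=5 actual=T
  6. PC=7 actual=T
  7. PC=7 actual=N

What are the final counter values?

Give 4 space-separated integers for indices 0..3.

Ev 1: PC=7 idx=3 pred=N actual=T -> ctr[3]=2
Ev 2: PC=5 idx=1 pred=N actual=T -> ctr[1]=2
Ev 3: PC=5 idx=1 pred=T actual=N -> ctr[1]=1
Ev 4: PC=5 idx=1 pred=N actual=T -> ctr[1]=2
Ev 5: PC=5 idx=1 pred=T actual=T -> ctr[1]=3
Ev 6: PC=7 idx=3 pred=T actual=T -> ctr[3]=3
Ev 7: PC=7 idx=3 pred=T actual=N -> ctr[3]=2

Answer: 1 3 1 2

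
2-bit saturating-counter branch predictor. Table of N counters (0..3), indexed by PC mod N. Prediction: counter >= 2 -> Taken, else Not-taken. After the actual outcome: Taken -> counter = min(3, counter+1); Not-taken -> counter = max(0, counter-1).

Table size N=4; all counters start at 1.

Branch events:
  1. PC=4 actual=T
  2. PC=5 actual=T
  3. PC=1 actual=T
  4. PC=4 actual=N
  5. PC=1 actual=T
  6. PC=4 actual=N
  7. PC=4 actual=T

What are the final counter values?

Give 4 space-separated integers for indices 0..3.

Ev 1: PC=4 idx=0 pred=N actual=T -> ctr[0]=2
Ev 2: PC=5 idx=1 pred=N actual=T -> ctr[1]=2
Ev 3: PC=1 idx=1 pred=T actual=T -> ctr[1]=3
Ev 4: PC=4 idx=0 pred=T actual=N -> ctr[0]=1
Ev 5: PC=1 idx=1 pred=T actual=T -> ctr[1]=3
Ev 6: PC=4 idx=0 pred=N actual=N -> ctr[0]=0
Ev 7: PC=4 idx=0 pred=N actual=T -> ctr[0]=1

Answer: 1 3 1 1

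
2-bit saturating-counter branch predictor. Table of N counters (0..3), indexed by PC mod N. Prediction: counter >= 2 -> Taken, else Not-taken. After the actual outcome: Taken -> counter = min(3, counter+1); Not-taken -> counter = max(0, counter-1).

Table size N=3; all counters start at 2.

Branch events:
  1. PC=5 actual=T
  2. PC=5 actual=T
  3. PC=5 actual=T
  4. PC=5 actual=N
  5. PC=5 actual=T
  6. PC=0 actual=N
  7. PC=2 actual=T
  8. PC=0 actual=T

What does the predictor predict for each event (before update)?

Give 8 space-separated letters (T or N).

Ev 1: PC=5 idx=2 pred=T actual=T -> ctr[2]=3
Ev 2: PC=5 idx=2 pred=T actual=T -> ctr[2]=3
Ev 3: PC=5 idx=2 pred=T actual=T -> ctr[2]=3
Ev 4: PC=5 idx=2 pred=T actual=N -> ctr[2]=2
Ev 5: PC=5 idx=2 pred=T actual=T -> ctr[2]=3
Ev 6: PC=0 idx=0 pred=T actual=N -> ctr[0]=1
Ev 7: PC=2 idx=2 pred=T actual=T -> ctr[2]=3
Ev 8: PC=0 idx=0 pred=N actual=T -> ctr[0]=2

Answer: T T T T T T T N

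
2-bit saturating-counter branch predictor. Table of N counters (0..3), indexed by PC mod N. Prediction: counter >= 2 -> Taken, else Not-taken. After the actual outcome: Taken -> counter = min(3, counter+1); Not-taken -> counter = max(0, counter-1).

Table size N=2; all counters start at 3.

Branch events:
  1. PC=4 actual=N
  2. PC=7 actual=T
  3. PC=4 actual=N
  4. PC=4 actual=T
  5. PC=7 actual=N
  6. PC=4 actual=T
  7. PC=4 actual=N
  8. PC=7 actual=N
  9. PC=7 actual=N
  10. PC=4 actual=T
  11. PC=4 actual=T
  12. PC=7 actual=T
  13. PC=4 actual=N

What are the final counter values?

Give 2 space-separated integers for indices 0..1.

Answer: 2 1

Derivation:
Ev 1: PC=4 idx=0 pred=T actual=N -> ctr[0]=2
Ev 2: PC=7 idx=1 pred=T actual=T -> ctr[1]=3
Ev 3: PC=4 idx=0 pred=T actual=N -> ctr[0]=1
Ev 4: PC=4 idx=0 pred=N actual=T -> ctr[0]=2
Ev 5: PC=7 idx=1 pred=T actual=N -> ctr[1]=2
Ev 6: PC=4 idx=0 pred=T actual=T -> ctr[0]=3
Ev 7: PC=4 idx=0 pred=T actual=N -> ctr[0]=2
Ev 8: PC=7 idx=1 pred=T actual=N -> ctr[1]=1
Ev 9: PC=7 idx=1 pred=N actual=N -> ctr[1]=0
Ev 10: PC=4 idx=0 pred=T actual=T -> ctr[0]=3
Ev 11: PC=4 idx=0 pred=T actual=T -> ctr[0]=3
Ev 12: PC=7 idx=1 pred=N actual=T -> ctr[1]=1
Ev 13: PC=4 idx=0 pred=T actual=N -> ctr[0]=2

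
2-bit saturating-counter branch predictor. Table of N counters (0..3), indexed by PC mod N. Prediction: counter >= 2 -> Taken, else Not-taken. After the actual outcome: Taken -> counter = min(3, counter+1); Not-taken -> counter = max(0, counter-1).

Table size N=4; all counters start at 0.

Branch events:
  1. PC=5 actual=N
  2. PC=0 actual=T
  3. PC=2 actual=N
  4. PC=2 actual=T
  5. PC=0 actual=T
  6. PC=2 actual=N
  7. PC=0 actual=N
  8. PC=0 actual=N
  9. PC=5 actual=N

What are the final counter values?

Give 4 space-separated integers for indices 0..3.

Ev 1: PC=5 idx=1 pred=N actual=N -> ctr[1]=0
Ev 2: PC=0 idx=0 pred=N actual=T -> ctr[0]=1
Ev 3: PC=2 idx=2 pred=N actual=N -> ctr[2]=0
Ev 4: PC=2 idx=2 pred=N actual=T -> ctr[2]=1
Ev 5: PC=0 idx=0 pred=N actual=T -> ctr[0]=2
Ev 6: PC=2 idx=2 pred=N actual=N -> ctr[2]=0
Ev 7: PC=0 idx=0 pred=T actual=N -> ctr[0]=1
Ev 8: PC=0 idx=0 pred=N actual=N -> ctr[0]=0
Ev 9: PC=5 idx=1 pred=N actual=N -> ctr[1]=0

Answer: 0 0 0 0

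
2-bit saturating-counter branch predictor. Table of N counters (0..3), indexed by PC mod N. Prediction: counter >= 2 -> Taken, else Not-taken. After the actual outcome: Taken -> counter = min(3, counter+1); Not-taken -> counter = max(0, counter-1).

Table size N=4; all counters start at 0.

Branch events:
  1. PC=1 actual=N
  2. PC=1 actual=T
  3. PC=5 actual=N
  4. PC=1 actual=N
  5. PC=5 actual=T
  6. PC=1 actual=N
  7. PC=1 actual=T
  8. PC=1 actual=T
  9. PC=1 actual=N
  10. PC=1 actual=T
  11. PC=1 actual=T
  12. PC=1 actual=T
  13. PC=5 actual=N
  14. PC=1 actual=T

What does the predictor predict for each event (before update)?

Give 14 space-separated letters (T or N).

Answer: N N N N N N N N T N T T T T

Derivation:
Ev 1: PC=1 idx=1 pred=N actual=N -> ctr[1]=0
Ev 2: PC=1 idx=1 pred=N actual=T -> ctr[1]=1
Ev 3: PC=5 idx=1 pred=N actual=N -> ctr[1]=0
Ev 4: PC=1 idx=1 pred=N actual=N -> ctr[1]=0
Ev 5: PC=5 idx=1 pred=N actual=T -> ctr[1]=1
Ev 6: PC=1 idx=1 pred=N actual=N -> ctr[1]=0
Ev 7: PC=1 idx=1 pred=N actual=T -> ctr[1]=1
Ev 8: PC=1 idx=1 pred=N actual=T -> ctr[1]=2
Ev 9: PC=1 idx=1 pred=T actual=N -> ctr[1]=1
Ev 10: PC=1 idx=1 pred=N actual=T -> ctr[1]=2
Ev 11: PC=1 idx=1 pred=T actual=T -> ctr[1]=3
Ev 12: PC=1 idx=1 pred=T actual=T -> ctr[1]=3
Ev 13: PC=5 idx=1 pred=T actual=N -> ctr[1]=2
Ev 14: PC=1 idx=1 pred=T actual=T -> ctr[1]=3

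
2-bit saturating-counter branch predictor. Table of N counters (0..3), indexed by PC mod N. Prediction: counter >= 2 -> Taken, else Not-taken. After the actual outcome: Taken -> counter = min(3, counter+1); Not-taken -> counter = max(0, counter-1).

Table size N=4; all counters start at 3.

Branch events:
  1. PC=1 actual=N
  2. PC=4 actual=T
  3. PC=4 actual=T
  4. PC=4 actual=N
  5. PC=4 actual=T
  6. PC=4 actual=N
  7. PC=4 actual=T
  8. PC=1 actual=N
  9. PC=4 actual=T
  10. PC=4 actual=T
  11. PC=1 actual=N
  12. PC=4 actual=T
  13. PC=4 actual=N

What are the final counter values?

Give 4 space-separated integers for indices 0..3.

Ev 1: PC=1 idx=1 pred=T actual=N -> ctr[1]=2
Ev 2: PC=4 idx=0 pred=T actual=T -> ctr[0]=3
Ev 3: PC=4 idx=0 pred=T actual=T -> ctr[0]=3
Ev 4: PC=4 idx=0 pred=T actual=N -> ctr[0]=2
Ev 5: PC=4 idx=0 pred=T actual=T -> ctr[0]=3
Ev 6: PC=4 idx=0 pred=T actual=N -> ctr[0]=2
Ev 7: PC=4 idx=0 pred=T actual=T -> ctr[0]=3
Ev 8: PC=1 idx=1 pred=T actual=N -> ctr[1]=1
Ev 9: PC=4 idx=0 pred=T actual=T -> ctr[0]=3
Ev 10: PC=4 idx=0 pred=T actual=T -> ctr[0]=3
Ev 11: PC=1 idx=1 pred=N actual=N -> ctr[1]=0
Ev 12: PC=4 idx=0 pred=T actual=T -> ctr[0]=3
Ev 13: PC=4 idx=0 pred=T actual=N -> ctr[0]=2

Answer: 2 0 3 3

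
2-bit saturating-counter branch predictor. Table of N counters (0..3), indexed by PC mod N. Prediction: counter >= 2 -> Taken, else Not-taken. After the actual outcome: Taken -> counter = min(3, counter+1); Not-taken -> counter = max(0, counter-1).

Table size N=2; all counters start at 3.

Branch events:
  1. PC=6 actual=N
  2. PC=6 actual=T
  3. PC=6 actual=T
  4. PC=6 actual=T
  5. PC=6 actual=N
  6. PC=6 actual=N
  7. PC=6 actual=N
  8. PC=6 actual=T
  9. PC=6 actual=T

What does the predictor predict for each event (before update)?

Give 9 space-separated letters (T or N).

Answer: T T T T T T N N N

Derivation:
Ev 1: PC=6 idx=0 pred=T actual=N -> ctr[0]=2
Ev 2: PC=6 idx=0 pred=T actual=T -> ctr[0]=3
Ev 3: PC=6 idx=0 pred=T actual=T -> ctr[0]=3
Ev 4: PC=6 idx=0 pred=T actual=T -> ctr[0]=3
Ev 5: PC=6 idx=0 pred=T actual=N -> ctr[0]=2
Ev 6: PC=6 idx=0 pred=T actual=N -> ctr[0]=1
Ev 7: PC=6 idx=0 pred=N actual=N -> ctr[0]=0
Ev 8: PC=6 idx=0 pred=N actual=T -> ctr[0]=1
Ev 9: PC=6 idx=0 pred=N actual=T -> ctr[0]=2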